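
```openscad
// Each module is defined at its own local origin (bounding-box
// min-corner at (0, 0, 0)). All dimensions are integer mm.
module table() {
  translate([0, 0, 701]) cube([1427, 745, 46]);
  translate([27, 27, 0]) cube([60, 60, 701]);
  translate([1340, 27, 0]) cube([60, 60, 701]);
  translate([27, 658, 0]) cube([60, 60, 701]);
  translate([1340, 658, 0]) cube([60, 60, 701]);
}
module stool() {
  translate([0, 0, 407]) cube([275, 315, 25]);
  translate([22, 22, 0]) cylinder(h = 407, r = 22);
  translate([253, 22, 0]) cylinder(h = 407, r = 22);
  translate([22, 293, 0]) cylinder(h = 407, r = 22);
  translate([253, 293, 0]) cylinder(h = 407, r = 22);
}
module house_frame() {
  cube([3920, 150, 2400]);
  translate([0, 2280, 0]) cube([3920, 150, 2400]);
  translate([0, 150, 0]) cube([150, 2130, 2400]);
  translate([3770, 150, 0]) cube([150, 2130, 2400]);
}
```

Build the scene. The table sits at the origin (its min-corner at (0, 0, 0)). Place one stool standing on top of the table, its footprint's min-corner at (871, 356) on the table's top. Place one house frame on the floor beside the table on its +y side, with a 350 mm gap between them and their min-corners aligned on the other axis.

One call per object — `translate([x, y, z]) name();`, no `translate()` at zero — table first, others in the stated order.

table();
translate([871, 356, 747]) stool();
translate([0, 1095, 0]) house_frame();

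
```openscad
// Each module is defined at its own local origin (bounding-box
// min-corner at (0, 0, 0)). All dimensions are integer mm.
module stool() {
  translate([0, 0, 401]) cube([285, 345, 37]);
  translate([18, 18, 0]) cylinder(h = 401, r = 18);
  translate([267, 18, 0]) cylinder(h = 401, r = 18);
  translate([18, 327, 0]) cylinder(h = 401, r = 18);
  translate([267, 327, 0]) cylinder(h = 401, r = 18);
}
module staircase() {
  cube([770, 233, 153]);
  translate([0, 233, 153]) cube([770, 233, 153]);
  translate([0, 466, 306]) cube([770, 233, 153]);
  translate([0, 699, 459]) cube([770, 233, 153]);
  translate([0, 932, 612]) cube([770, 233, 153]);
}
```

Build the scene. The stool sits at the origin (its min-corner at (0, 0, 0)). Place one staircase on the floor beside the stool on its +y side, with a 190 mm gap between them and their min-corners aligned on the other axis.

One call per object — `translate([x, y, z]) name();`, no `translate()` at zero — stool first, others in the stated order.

stool();
translate([0, 535, 0]) staircase();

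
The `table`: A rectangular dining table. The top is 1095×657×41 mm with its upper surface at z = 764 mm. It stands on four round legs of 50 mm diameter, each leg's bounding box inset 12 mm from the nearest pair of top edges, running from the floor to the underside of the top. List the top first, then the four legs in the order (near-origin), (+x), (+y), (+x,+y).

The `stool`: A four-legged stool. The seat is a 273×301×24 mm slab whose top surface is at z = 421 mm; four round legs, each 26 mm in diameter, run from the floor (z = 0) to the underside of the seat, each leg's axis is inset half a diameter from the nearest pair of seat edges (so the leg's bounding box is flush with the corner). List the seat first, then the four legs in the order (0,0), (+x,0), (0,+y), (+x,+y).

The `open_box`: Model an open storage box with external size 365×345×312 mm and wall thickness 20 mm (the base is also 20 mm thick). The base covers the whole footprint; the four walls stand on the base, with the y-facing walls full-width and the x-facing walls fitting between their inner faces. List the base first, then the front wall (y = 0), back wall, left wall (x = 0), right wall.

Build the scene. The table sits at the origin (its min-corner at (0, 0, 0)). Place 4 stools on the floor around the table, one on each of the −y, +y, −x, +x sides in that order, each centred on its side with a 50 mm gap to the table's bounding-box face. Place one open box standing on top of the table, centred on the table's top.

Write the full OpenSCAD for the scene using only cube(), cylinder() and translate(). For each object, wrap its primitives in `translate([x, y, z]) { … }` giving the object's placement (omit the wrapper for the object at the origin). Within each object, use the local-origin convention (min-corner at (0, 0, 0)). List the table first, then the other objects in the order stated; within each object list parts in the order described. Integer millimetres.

translate([0, 0, 723]) cube([1095, 657, 41]);
translate([37, 37, 0]) cylinder(h = 723, r = 25);
translate([1058, 37, 0]) cylinder(h = 723, r = 25);
translate([37, 620, 0]) cylinder(h = 723, r = 25);
translate([1058, 620, 0]) cylinder(h = 723, r = 25);
translate([411, -351, 0]) {
  translate([0, 0, 397]) cube([273, 301, 24]);
  translate([13, 13, 0]) cylinder(h = 397, r = 13);
  translate([260, 13, 0]) cylinder(h = 397, r = 13);
  translate([13, 288, 0]) cylinder(h = 397, r = 13);
  translate([260, 288, 0]) cylinder(h = 397, r = 13);
}
translate([411, 707, 0]) {
  translate([0, 0, 397]) cube([273, 301, 24]);
  translate([13, 13, 0]) cylinder(h = 397, r = 13);
  translate([260, 13, 0]) cylinder(h = 397, r = 13);
  translate([13, 288, 0]) cylinder(h = 397, r = 13);
  translate([260, 288, 0]) cylinder(h = 397, r = 13);
}
translate([-323, 178, 0]) {
  translate([0, 0, 397]) cube([273, 301, 24]);
  translate([13, 13, 0]) cylinder(h = 397, r = 13);
  translate([260, 13, 0]) cylinder(h = 397, r = 13);
  translate([13, 288, 0]) cylinder(h = 397, r = 13);
  translate([260, 288, 0]) cylinder(h = 397, r = 13);
}
translate([1145, 178, 0]) {
  translate([0, 0, 397]) cube([273, 301, 24]);
  translate([13, 13, 0]) cylinder(h = 397, r = 13);
  translate([260, 13, 0]) cylinder(h = 397, r = 13);
  translate([13, 288, 0]) cylinder(h = 397, r = 13);
  translate([260, 288, 0]) cylinder(h = 397, r = 13);
}
translate([365, 156, 764]) {
  cube([365, 345, 20]);
  translate([0, 0, 20]) cube([365, 20, 292]);
  translate([0, 325, 20]) cube([365, 20, 292]);
  translate([0, 20, 20]) cube([20, 305, 292]);
  translate([345, 20, 20]) cube([20, 305, 292]);
}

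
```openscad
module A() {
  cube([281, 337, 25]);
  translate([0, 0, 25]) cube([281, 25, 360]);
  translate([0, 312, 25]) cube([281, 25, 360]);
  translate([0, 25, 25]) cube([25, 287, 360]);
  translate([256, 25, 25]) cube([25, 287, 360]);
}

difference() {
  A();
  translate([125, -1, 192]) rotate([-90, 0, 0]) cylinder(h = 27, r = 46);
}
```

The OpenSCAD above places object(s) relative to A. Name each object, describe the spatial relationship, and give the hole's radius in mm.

A is an open box. The open box has a circular hole through its front wall. The hole's radius is 46 mm.

The subtracted cylinder has r = 46 mm.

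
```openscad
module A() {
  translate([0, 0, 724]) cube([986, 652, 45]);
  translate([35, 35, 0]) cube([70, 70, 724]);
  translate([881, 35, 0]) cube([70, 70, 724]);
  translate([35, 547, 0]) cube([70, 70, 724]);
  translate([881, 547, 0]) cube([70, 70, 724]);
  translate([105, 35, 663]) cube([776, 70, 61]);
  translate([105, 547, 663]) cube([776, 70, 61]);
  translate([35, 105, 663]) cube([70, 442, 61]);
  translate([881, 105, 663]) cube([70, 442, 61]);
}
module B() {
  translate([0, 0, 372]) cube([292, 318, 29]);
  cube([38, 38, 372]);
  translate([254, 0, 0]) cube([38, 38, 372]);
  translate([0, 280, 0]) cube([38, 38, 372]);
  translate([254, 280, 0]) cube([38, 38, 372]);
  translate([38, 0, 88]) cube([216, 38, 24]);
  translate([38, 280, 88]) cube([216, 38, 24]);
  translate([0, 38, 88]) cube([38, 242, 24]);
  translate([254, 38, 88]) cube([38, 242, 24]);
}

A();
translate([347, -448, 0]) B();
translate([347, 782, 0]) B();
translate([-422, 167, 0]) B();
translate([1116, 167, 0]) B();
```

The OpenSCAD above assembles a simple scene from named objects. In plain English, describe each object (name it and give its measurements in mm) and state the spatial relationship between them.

A is a table: top 986 mm (x) × 652 mm (y), 45 mm thick, upper face at z = 769 mm, on four 70×70 mm square legs, each inset 35 mm from the nearest pair of top edges, running from z = 0 to the bottom of the top. Four apron rails, 70 mm thick and 61 mm tall, run between adjacent legs with their top edges flush with the underside of the top and their outer faces flush with the legs' outer faces.

B is a four-legged stool. The seat is 292×318 mm, 29 mm thick, top at z = 401 mm. It stands on four square legs, each 38×38 mm in cross-section, from z = 0 to the seat underside, each flush with a corner of the seat. Four stretchers, 38 mm wide and 24 mm tall, connect adjacent legs with their undersides at z = 88 mm, each running between the inner faces of the legs it joins and aligned with the legs' outer faces on the other axis.

Four stools sit around the table at the −y, +y, −x, +x sides.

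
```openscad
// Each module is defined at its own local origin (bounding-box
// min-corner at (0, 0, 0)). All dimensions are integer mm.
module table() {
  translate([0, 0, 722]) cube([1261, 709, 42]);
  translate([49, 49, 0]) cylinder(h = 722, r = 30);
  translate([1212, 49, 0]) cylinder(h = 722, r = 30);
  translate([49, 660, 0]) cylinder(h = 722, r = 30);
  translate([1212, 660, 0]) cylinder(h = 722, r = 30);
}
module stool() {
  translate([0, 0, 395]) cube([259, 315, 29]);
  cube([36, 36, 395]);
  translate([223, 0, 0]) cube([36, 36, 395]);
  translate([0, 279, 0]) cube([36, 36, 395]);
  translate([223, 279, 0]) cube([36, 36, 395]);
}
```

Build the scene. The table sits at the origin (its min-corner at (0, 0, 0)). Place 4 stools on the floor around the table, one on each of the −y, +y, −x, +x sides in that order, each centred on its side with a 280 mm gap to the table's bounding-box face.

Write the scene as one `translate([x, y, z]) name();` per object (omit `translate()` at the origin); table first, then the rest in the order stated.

table();
translate([501, -595, 0]) stool();
translate([501, 989, 0]) stool();
translate([-539, 197, 0]) stool();
translate([1541, 197, 0]) stool();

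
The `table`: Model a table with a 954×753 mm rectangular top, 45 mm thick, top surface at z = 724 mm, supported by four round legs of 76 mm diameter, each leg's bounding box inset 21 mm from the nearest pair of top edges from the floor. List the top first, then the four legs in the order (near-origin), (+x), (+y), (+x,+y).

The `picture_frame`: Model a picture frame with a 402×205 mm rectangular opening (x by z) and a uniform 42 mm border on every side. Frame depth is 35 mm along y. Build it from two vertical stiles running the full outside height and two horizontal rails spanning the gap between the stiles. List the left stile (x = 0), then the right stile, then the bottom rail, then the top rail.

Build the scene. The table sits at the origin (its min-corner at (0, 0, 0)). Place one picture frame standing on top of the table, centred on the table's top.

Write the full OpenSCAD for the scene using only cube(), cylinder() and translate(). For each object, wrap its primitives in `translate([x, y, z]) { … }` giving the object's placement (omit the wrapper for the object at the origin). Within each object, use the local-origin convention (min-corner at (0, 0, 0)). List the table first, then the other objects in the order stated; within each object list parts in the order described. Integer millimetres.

translate([0, 0, 679]) cube([954, 753, 45]);
translate([59, 59, 0]) cylinder(h = 679, r = 38);
translate([895, 59, 0]) cylinder(h = 679, r = 38);
translate([59, 694, 0]) cylinder(h = 679, r = 38);
translate([895, 694, 0]) cylinder(h = 679, r = 38);
translate([234, 359, 724]) {
  cube([42, 35, 289]);
  translate([444, 0, 0]) cube([42, 35, 289]);
  translate([42, 0, 0]) cube([402, 35, 42]);
  translate([42, 0, 247]) cube([402, 35, 42]);
}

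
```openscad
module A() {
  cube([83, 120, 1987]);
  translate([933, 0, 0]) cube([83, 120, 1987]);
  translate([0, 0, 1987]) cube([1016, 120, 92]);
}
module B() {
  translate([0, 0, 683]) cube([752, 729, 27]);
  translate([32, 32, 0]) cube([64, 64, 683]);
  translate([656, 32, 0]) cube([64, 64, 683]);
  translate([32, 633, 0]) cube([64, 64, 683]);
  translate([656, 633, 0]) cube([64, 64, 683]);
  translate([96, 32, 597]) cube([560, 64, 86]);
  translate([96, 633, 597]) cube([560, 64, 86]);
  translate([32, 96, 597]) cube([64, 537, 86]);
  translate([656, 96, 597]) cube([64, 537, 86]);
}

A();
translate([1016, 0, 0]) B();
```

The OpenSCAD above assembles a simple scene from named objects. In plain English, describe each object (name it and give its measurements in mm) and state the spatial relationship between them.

A is a door frame. The clear opening is 850 mm wide and 1987 mm high. Two 83 mm wide jambs, 120 mm deep, stand either side of the opening from the floor to the top of the opening. A 92 mm thick head sits across the top of both jambs, spanning the full outside width of the frame.

B is a rectangular dining table. The top is 752×729×27 mm with its upper surface at z = 710 mm. It stands on four 64×64 mm square legs, each inset 32 mm from the nearest pair of top edges, running from the floor to the underside of the top. Four apron rails, 64 mm thick and 86 mm tall, run between adjacent legs with their top edges flush with the underside of the top and their outer faces flush with the legs' outer faces.

The table is against the door frame's +x side, with their −y faces flush.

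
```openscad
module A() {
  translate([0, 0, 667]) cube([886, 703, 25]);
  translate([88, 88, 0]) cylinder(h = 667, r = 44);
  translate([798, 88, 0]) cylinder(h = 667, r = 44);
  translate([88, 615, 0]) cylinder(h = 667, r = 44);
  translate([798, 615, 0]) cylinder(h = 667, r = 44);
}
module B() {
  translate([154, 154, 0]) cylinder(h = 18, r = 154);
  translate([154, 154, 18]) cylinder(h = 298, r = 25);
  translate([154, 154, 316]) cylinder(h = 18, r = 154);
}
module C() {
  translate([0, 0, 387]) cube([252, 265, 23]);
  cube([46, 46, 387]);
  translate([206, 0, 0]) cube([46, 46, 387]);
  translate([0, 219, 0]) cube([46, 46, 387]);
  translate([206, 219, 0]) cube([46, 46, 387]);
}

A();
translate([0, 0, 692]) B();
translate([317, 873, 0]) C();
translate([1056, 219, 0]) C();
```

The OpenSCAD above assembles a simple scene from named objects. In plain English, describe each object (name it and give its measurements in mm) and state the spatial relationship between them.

A is a table: top 886 mm (x) × 703 mm (y), 25 mm thick, upper face at z = 692 mm, on four round legs of 88 mm diameter, each leg's bounding box inset 44 mm from the nearest pair of top edges, running from z = 0 to the bottom of the top.

B is a spool: two coaxial disc flanges of radius 154 mm and thickness 18 mm, joined by a core cylinder of radius 25 mm and height 298 mm. The lower flange rests on z = 0 and the three cylinders share a vertical axis.

C is a four-legged stool. The seat is 252×265 mm, 23 mm thick, top at z = 410 mm. It stands on four square legs, each 46×46 mm in cross-section, from z = 0 to the seat underside, each flush with a corner of the seat.

The spool is on top of the table. Two stools sit around the table at the +y, +x sides.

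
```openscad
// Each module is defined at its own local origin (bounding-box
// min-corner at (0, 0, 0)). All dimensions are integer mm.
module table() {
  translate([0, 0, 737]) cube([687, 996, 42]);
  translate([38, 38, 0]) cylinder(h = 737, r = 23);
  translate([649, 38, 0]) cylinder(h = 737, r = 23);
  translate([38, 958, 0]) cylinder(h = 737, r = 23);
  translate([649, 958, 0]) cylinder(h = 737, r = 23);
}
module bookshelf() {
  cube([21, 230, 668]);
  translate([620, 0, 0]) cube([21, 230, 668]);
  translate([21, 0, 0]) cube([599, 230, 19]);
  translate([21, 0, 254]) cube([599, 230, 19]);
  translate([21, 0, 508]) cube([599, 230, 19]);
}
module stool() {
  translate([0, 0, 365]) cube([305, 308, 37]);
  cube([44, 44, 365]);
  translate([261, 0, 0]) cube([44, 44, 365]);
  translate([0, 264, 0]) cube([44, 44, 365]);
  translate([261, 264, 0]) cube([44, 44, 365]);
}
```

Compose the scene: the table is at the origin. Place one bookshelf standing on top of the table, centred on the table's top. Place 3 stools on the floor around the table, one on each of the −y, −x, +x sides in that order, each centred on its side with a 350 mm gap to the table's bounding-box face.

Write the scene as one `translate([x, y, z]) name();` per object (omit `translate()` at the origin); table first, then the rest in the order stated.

table();
translate([23, 383, 779]) bookshelf();
translate([191, -658, 0]) stool();
translate([-655, 344, 0]) stool();
translate([1037, 344, 0]) stool();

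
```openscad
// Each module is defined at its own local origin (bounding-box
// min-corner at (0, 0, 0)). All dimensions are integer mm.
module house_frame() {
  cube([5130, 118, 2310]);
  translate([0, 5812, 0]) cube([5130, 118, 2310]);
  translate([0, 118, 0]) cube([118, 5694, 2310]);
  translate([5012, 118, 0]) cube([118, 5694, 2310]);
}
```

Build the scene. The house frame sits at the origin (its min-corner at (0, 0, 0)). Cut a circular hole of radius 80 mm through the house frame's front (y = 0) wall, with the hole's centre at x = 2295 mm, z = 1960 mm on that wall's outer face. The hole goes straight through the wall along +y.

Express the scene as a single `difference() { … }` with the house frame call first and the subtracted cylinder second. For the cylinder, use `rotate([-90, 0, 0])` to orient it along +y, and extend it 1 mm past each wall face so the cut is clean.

difference() {
  house_frame();
  translate([2295, -1, 1960]) rotate([-90, 0, 0]) cylinder(h = 120, r = 80);
}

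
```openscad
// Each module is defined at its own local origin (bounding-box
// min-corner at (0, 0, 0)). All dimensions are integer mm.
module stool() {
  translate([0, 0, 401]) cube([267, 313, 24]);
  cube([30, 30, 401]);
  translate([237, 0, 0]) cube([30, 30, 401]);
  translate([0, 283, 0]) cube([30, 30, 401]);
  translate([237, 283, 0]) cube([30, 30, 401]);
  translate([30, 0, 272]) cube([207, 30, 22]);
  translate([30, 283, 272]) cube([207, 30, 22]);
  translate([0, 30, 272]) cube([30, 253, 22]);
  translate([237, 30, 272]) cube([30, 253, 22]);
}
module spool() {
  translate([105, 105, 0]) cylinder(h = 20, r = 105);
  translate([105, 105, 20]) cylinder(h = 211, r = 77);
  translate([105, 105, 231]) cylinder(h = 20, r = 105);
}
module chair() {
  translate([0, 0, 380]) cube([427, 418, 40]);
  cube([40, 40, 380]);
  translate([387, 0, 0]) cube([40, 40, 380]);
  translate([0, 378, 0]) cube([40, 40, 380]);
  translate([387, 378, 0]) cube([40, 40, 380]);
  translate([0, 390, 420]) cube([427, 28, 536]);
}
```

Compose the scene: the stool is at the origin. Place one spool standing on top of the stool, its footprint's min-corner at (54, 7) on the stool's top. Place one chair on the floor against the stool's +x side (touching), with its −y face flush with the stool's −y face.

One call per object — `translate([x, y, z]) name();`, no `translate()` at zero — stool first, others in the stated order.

stool();
translate([54, 7, 425]) spool();
translate([267, 0, 0]) chair();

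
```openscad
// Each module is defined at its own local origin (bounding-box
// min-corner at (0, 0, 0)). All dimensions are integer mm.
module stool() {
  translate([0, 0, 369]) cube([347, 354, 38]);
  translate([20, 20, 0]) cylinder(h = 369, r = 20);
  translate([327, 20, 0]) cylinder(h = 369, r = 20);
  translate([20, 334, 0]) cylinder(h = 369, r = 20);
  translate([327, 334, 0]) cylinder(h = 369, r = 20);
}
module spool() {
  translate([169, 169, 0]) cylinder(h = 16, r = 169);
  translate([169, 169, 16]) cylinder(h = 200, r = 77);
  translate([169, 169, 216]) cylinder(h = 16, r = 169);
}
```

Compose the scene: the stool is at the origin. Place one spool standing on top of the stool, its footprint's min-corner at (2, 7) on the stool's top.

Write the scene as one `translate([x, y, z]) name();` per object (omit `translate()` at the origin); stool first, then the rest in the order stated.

stool();
translate([2, 7, 407]) spool();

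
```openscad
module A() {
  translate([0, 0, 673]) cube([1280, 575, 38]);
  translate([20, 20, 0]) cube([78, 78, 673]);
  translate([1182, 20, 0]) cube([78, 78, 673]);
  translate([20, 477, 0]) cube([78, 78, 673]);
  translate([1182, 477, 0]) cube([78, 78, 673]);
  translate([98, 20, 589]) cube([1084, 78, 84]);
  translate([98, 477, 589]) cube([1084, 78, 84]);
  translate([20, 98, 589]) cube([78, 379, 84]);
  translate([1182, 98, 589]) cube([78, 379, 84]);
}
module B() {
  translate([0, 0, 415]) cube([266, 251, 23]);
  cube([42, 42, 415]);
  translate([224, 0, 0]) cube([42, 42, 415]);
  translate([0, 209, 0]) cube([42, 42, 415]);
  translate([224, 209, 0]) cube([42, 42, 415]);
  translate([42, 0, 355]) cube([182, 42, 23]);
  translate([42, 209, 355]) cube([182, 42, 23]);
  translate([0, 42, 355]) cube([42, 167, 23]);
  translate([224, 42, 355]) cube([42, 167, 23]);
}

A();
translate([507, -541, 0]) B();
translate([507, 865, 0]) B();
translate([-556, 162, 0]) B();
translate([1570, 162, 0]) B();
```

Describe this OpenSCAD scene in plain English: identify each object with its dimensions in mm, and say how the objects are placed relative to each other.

A is a table: top 1280 mm (x) × 575 mm (y), 38 mm thick, upper face at z = 711 mm, on four 78×78 mm square legs, each inset 20 mm from the nearest pair of top edges, running from z = 0 to the bottom of the top. Four apron rails, 78 mm thick and 84 mm tall, run between adjacent legs with their top edges flush with the underside of the top and their outer faces flush with the legs' outer faces.

B is a four-legged stool. The seat is 266×251 mm, 23 mm thick, top at z = 438 mm. It stands on four square legs, each 42×42 mm in cross-section, from z = 0 to the seat underside, each flush with a corner of the seat. Four stretchers, 42 mm wide and 23 mm tall, connect adjacent legs with their undersides at z = 355 mm, each running between the inner faces of the legs it joins and aligned with the legs' outer faces on the other axis.

Four stools sit around the table at the −y, +y, −x, +x sides.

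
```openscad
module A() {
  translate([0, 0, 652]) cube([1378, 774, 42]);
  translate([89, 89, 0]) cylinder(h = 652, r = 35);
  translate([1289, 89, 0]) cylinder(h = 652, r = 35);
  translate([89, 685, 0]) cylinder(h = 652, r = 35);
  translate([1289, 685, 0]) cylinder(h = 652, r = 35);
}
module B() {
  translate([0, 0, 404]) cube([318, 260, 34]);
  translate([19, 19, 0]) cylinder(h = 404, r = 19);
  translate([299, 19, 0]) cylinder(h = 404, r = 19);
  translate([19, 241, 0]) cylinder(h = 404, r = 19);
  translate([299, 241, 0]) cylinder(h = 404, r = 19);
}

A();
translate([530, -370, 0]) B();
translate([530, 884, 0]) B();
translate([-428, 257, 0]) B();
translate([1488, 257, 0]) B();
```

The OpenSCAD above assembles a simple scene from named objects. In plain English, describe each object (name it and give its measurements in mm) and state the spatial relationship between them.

A is a table: top 1378 mm (x) × 774 mm (y), 42 mm thick, upper face at z = 694 mm, on four round legs of 70 mm diameter, each leg's bounding box inset 54 mm from the nearest pair of top edges, running from z = 0 to the bottom of the top.

B is a four-legged stool. The seat is 318×260 mm, 34 mm thick, top at z = 438 mm. It stands on four round legs, each 38 mm in diameter, from z = 0 to the seat underside, each leg's axis is inset half a diameter from the nearest pair of seat edges (so the leg's bounding box is flush with the corner).

Four stools sit around the table at the −y, +y, −x, +x sides.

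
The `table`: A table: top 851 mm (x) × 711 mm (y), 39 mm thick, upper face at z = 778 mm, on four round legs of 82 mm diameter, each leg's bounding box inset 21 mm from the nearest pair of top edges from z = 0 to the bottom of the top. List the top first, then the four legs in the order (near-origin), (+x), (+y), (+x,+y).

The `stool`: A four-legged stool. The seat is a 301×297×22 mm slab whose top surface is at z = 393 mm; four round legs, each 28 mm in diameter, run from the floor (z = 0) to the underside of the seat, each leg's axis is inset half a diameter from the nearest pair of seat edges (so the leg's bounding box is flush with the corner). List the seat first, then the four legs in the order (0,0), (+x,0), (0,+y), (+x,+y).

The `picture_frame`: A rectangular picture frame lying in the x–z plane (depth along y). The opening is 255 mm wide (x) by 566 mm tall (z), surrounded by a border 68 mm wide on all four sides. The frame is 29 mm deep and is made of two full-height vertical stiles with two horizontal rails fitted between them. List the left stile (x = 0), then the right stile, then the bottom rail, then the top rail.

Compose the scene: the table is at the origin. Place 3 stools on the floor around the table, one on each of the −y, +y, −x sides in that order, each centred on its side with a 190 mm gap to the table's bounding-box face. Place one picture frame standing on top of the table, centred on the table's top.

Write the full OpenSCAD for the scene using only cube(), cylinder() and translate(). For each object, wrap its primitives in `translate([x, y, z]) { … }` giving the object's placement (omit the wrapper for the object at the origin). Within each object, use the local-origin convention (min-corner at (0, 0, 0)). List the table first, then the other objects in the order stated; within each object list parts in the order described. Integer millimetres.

translate([0, 0, 739]) cube([851, 711, 39]);
translate([62, 62, 0]) cylinder(h = 739, r = 41);
translate([789, 62, 0]) cylinder(h = 739, r = 41);
translate([62, 649, 0]) cylinder(h = 739, r = 41);
translate([789, 649, 0]) cylinder(h = 739, r = 41);
translate([275, -487, 0]) {
  translate([0, 0, 371]) cube([301, 297, 22]);
  translate([14, 14, 0]) cylinder(h = 371, r = 14);
  translate([287, 14, 0]) cylinder(h = 371, r = 14);
  translate([14, 283, 0]) cylinder(h = 371, r = 14);
  translate([287, 283, 0]) cylinder(h = 371, r = 14);
}
translate([275, 901, 0]) {
  translate([0, 0, 371]) cube([301, 297, 22]);
  translate([14, 14, 0]) cylinder(h = 371, r = 14);
  translate([287, 14, 0]) cylinder(h = 371, r = 14);
  translate([14, 283, 0]) cylinder(h = 371, r = 14);
  translate([287, 283, 0]) cylinder(h = 371, r = 14);
}
translate([-491, 207, 0]) {
  translate([0, 0, 371]) cube([301, 297, 22]);
  translate([14, 14, 0]) cylinder(h = 371, r = 14);
  translate([287, 14, 0]) cylinder(h = 371, r = 14);
  translate([14, 283, 0]) cylinder(h = 371, r = 14);
  translate([287, 283, 0]) cylinder(h = 371, r = 14);
}
translate([230, 341, 778]) {
  cube([68, 29, 702]);
  translate([323, 0, 0]) cube([68, 29, 702]);
  translate([68, 0, 0]) cube([255, 29, 68]);
  translate([68, 0, 634]) cube([255, 29, 68]);
}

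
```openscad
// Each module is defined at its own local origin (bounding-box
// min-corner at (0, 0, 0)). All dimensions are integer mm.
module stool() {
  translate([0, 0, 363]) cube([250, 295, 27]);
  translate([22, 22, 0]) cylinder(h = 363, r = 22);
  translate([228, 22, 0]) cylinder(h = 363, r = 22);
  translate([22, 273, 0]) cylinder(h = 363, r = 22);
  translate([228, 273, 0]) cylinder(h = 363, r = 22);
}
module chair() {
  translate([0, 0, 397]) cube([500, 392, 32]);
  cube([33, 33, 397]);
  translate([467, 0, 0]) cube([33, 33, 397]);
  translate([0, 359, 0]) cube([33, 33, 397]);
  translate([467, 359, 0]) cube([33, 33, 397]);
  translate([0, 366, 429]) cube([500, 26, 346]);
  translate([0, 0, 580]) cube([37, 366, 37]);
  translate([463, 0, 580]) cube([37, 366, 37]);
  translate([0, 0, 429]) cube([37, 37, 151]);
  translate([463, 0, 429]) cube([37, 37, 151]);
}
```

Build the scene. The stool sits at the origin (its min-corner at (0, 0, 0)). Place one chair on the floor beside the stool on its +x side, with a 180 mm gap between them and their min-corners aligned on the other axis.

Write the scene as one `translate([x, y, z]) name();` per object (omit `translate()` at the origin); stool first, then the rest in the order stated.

stool();
translate([430, 0, 0]) chair();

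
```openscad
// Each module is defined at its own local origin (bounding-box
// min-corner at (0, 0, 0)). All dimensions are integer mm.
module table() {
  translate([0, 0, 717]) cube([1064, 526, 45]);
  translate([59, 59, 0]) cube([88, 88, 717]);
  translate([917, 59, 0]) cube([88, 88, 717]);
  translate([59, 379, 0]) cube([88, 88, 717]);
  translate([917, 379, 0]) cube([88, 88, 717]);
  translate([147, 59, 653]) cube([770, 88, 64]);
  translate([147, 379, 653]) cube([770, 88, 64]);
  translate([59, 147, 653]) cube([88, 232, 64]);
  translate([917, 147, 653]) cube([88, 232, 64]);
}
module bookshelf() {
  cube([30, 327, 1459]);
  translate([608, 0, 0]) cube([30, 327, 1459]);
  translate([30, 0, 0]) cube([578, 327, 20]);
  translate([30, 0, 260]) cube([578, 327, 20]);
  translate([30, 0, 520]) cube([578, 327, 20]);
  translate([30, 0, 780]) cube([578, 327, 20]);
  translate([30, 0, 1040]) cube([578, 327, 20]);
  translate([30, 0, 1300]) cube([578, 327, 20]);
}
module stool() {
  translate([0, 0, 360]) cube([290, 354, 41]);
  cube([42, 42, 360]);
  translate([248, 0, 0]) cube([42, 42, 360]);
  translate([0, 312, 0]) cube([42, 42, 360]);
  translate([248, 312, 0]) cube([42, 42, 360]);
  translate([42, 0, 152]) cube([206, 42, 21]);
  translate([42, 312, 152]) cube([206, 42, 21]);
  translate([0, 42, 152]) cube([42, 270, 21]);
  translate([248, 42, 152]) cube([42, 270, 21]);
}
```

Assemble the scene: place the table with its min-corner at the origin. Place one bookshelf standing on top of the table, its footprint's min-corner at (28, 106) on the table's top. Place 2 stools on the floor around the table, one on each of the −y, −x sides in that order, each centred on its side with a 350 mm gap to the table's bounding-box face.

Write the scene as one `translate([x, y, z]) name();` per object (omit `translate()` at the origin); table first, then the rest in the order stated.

table();
translate([28, 106, 762]) bookshelf();
translate([387, -704, 0]) stool();
translate([-640, 86, 0]) stool();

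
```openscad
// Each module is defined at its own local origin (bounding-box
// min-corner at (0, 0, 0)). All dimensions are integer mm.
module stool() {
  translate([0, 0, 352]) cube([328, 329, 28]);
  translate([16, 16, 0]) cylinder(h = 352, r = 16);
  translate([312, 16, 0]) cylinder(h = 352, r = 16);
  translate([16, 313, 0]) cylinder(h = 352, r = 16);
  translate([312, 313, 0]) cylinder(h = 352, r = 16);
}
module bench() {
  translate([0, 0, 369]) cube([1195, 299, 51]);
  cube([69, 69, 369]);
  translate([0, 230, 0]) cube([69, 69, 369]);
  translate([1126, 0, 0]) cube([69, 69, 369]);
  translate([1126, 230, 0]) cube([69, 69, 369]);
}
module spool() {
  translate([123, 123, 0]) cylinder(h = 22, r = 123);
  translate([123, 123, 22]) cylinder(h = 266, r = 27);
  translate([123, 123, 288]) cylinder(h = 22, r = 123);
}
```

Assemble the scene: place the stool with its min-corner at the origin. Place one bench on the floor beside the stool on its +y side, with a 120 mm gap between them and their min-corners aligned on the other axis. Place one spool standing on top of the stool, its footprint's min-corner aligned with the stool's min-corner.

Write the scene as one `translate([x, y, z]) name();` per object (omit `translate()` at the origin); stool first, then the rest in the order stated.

stool();
translate([0, 449, 0]) bench();
translate([0, 0, 380]) spool();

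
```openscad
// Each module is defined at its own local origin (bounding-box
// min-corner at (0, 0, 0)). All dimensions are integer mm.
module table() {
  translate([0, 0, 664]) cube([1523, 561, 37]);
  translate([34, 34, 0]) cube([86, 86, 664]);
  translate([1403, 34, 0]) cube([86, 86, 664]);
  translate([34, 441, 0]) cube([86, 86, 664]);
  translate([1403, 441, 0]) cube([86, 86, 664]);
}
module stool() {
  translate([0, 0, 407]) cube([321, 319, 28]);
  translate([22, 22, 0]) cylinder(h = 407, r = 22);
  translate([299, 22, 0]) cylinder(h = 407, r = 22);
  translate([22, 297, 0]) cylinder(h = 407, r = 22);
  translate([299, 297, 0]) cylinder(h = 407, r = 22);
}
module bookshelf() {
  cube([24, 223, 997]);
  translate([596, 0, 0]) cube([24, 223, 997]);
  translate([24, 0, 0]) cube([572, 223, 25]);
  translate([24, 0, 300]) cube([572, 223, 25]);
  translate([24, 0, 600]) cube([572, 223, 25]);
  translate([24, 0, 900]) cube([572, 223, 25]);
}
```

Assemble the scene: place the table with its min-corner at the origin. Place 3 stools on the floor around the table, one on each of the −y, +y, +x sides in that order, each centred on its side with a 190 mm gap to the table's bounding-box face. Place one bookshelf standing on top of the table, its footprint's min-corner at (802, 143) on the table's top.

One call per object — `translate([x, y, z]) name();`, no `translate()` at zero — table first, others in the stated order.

table();
translate([601, -509, 0]) stool();
translate([601, 751, 0]) stool();
translate([1713, 121, 0]) stool();
translate([802, 143, 701]) bookshelf();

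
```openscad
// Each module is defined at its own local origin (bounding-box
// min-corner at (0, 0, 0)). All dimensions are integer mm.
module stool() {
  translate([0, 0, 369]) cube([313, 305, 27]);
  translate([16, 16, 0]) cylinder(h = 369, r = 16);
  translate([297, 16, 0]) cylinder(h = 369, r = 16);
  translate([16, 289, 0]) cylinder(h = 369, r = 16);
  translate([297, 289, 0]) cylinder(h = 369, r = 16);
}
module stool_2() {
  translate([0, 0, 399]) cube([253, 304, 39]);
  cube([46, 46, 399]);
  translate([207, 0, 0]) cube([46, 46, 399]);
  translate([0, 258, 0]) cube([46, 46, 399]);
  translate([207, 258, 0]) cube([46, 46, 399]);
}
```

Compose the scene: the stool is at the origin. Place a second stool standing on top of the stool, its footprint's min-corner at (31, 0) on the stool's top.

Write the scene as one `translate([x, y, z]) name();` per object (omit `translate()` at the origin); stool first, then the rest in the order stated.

stool();
translate([31, 0, 396]) stool_2();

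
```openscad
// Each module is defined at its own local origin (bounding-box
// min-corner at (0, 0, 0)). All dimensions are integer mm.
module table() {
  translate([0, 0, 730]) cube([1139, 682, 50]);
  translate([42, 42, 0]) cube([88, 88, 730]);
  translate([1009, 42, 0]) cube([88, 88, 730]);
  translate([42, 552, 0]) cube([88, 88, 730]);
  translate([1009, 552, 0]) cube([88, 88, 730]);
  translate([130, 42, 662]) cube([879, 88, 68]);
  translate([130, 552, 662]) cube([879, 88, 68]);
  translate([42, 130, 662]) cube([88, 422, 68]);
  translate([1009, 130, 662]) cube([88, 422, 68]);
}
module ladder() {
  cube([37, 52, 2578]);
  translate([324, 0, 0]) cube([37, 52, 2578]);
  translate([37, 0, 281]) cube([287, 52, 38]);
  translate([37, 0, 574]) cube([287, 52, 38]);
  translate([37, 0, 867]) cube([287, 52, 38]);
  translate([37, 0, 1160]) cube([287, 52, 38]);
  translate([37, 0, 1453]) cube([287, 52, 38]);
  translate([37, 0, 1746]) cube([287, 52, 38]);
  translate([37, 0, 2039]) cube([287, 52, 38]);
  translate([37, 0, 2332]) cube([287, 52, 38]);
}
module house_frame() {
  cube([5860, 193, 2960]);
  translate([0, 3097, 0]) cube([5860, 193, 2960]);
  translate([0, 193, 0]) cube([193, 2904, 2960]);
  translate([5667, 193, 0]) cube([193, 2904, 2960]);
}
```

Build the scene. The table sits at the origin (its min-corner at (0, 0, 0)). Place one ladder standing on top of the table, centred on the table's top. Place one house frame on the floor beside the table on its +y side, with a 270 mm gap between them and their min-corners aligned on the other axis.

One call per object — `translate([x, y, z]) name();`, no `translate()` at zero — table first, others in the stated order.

table();
translate([389, 315, 780]) ladder();
translate([0, 952, 0]) house_frame();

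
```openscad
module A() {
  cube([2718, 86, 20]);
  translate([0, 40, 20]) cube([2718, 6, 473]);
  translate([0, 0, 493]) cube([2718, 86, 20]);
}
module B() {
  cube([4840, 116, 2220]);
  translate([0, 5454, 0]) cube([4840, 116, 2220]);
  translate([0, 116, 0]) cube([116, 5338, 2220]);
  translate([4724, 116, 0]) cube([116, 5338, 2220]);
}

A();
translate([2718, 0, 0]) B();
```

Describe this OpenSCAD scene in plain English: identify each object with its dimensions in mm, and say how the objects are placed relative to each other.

A is an I-beam lying along x, 2718 mm long. Overall section height 513 mm. Two flanges 86 mm wide (y) and 20 mm thick, one on the floor and one at the top; a web 6 mm thick runs between them, centred on the flange width.

B is the wall frame of a small rectangular building: four walls, each 2220 mm tall and 116 mm thick, enclosing a footprint 4840 mm (x) by 5570 mm (y) outside-to-outside, with no floor or roof. The front and back walls (the −y and +y sides) span the full width; the two side walls fit between them.

The house frame is against the I-beam's +x side, with their −y faces flush.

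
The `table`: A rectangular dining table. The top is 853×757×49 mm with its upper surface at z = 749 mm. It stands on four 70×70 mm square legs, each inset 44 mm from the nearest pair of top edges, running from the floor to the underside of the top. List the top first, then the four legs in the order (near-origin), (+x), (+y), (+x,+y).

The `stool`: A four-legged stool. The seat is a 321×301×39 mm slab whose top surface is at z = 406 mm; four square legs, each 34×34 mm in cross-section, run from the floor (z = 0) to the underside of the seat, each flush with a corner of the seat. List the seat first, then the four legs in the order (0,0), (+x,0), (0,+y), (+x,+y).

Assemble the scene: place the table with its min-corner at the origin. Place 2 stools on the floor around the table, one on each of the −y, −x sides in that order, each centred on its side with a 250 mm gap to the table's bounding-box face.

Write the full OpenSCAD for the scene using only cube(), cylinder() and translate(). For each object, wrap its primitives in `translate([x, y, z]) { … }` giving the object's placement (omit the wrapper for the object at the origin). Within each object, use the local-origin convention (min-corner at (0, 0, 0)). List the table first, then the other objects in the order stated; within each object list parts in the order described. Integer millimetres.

translate([0, 0, 700]) cube([853, 757, 49]);
translate([44, 44, 0]) cube([70, 70, 700]);
translate([739, 44, 0]) cube([70, 70, 700]);
translate([44, 643, 0]) cube([70, 70, 700]);
translate([739, 643, 0]) cube([70, 70, 700]);
translate([266, -551, 0]) {
  translate([0, 0, 367]) cube([321, 301, 39]);
  cube([34, 34, 367]);
  translate([287, 0, 0]) cube([34, 34, 367]);
  translate([0, 267, 0]) cube([34, 34, 367]);
  translate([287, 267, 0]) cube([34, 34, 367]);
}
translate([-571, 228, 0]) {
  translate([0, 0, 367]) cube([321, 301, 39]);
  cube([34, 34, 367]);
  translate([287, 0, 0]) cube([34, 34, 367]);
  translate([0, 267, 0]) cube([34, 34, 367]);
  translate([287, 267, 0]) cube([34, 34, 367]);
}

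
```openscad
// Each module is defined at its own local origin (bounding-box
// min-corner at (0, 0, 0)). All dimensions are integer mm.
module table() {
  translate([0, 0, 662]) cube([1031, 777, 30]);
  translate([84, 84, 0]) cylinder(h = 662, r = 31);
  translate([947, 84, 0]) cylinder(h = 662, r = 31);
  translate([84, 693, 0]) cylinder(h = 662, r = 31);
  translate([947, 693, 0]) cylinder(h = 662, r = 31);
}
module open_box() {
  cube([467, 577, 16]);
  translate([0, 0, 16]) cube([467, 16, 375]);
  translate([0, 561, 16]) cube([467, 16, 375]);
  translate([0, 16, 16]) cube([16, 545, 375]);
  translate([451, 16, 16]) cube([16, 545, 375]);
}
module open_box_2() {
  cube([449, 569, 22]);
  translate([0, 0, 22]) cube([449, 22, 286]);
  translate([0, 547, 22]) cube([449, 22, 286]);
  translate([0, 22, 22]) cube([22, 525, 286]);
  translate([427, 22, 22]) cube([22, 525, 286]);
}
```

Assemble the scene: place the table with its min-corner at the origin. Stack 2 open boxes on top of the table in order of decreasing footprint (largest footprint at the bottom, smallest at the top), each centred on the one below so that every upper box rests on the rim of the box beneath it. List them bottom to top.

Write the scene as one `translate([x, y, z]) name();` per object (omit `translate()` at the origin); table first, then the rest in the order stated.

table();
translate([282, 100, 692]) open_box();
translate([291, 104, 1083]) open_box_2();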